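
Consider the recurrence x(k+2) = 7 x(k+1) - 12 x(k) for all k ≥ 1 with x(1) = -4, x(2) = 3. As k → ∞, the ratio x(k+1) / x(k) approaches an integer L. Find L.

4

The characteristic equation is r^2 - 7r + 12 = 0, which factors as (r - 4)(r - 3) = 0.
So the roots are 4 and 3. Since |4| > |3| and the coefficient of 4^k is non-zero, the ratio tends to 4.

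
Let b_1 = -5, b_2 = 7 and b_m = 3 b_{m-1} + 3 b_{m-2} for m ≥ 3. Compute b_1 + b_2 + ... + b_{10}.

145991

b_3 = 3·7 + 3·(-5) = 6
b_4 = 3·6 + 3·7 = 39
b_5 = 3·39 + 3·6 = 135
b_6 = 3·135 + 3·39 = 522
b_7 = 3·522 + 3·135 = 1971
b_8 = 3·1971 + 3·522 = 7479
b_9 = 3·7479 + 3·1971 = 28350
b_{10} = 3·28350 + 3·7479 = 107487
Sum = (-5) + 7 + 6 + 39 + 135 + 522 + 1971 + 7479 + 28350 + 107487 = 145991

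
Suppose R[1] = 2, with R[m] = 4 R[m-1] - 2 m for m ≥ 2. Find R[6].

R[2] = 4*2 - 4 = 4
R[3] = 4*4 - 6 = 10
R[4] = 4*10 - 8 = 32
R[5] = 4*32 - 10 = 118
R[6] = 4*118 - 12 = 460

460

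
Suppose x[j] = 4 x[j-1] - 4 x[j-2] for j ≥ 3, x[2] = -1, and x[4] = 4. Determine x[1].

-1

Let x[1] = v.
x[3] = -4 - 4v
x[4] = -12 - 16v
So -12 - 16v = 4, giving v = -1.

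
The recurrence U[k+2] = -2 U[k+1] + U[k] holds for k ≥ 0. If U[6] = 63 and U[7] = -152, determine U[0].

Rearranging, U[k-2] = U[k] + 2 U[k-1].
U[5] = -152 + 2*63 = -26
U[4] = 63 + 2*(-26) = 11
U[3] = -26 + 2*11 = -4
U[2] = 11 + 2*(-4) = 3
U[1] = -4 + 2*3 = 2
U[0] = 3 + 2*2 = 7

7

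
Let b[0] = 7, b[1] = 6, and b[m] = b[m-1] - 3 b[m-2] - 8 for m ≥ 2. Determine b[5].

151

b[2] = 6 - 3*7 - 8 = -23
b[3] = (-23) - 3*6 - 8 = -49
b[4] = (-49) - 3*(-23) - 8 = 12
b[5] = 12 - 3*(-49) - 8 = 151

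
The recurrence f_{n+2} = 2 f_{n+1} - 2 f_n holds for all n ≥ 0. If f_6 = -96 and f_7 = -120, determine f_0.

-3

Rearranging, f_{n-2} = (f_n - 2 f_{n-1}) / -2.
f_5 = (-120 - 2(-96)) / -2 = 72/-2 = -36
f_4 = (-96 - 2(-36)) / -2 = -24/-2 = 12
f_3 = (-36 - 2(12)) / -2 = -60/-2 = 30
f_2 = (12 - 2(30)) / -2 = -48/-2 = 24
f_1 = (30 - 2(24)) / -2 = -18/-2 = 9
f_0 = (24 - 2(9)) / -2 = 6/-2 = -3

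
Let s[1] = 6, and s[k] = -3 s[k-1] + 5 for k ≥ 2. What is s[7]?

s[2] = -3·6 + 5 = -13
s[3] = -3·(-13) + 5 = 44
s[4] = -3·44 + 5 = -127
s[5] = -3·(-127) + 5 = 386
s[6] = -3·386 + 5 = -1153
s[7] = -3·(-1153) + 5 = 3464

3464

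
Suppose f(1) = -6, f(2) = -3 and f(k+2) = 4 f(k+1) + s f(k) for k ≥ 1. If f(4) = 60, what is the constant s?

f(3) = -12 - 6s
f(4) = -48 - 27s
So -48 - 27s = 60, giving s = -4.

-4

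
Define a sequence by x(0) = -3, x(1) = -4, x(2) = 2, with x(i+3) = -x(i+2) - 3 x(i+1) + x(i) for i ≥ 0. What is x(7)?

-71

x(3) = -2 - 3(-4) + (-3) = 7
x(4) = -7 - 3(2) + (-4) = -17
x(5) = -(-17) - 3(7) + 2 = -2
x(6) = -(-2) - 3(-17) + 7 = 60
x(7) = -60 - 3(-2) + (-17) = -71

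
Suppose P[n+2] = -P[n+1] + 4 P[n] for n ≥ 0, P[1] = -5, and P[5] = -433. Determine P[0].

8

Let P[0] = w.
P[2] = 5 + 4w
P[3] = -25 - 4w
P[4] = 45 + 20w
P[5] = -145 - 36w
So -145 - 36w = -433, giving w = 8.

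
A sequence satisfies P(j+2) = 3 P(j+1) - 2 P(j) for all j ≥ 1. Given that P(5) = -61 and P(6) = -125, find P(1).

Rearranging, P(j-2) = (P(j) - 3 P(j-1)) / -2.
P(4) = (-125 - 3(-61)) / -2 = 58/-2 = -29
P(3) = (-61 - 3(-29)) / -2 = 26/-2 = -13
P(2) = (-29 - 3(-13)) / -2 = 10/-2 = -5
P(1) = (-13 - 3(-5)) / -2 = 2/-2 = -1

-1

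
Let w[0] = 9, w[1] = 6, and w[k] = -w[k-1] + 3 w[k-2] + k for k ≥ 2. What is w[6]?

307

w[2] = -6 + 3·9 + 2 = 23
w[3] = -23 + 3·6 + 3 = -2
w[4] = -(-2) + 3·23 + 4 = 75
w[5] = -75 + 3·(-2) + 5 = -76
w[6] = -(-76) + 3·75 + 6 = 307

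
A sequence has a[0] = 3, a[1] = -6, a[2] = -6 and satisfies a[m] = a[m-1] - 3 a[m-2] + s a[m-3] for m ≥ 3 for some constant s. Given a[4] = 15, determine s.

5

a[3] = 12 + 3s
a[4] = 30 - 3s
So 30 - 3s = 15, giving s = 5.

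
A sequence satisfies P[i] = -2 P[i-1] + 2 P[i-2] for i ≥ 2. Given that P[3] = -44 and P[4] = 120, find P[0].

2

Rearranging, P[i-2] = (P[i] + 2 P[i-1]) / 2.
P[2] = (120 + 2*(-44)) / 2 = 32/2 = 16
P[1] = (-44 + 2*16) / 2 = -12/2 = -6
P[0] = (16 + 2*(-6)) / 2 = 4/2 = 2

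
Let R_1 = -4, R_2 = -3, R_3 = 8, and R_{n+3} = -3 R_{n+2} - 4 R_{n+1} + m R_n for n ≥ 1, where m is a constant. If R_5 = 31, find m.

3

R_4 = -12 - 4m
R_5 = 4 + 9m
So 4 + 9m = 31, giving m = 3.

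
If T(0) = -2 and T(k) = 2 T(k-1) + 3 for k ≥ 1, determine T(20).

1048573

The fixed point is 3/(1 - 2) = -3, so T(k) + 3 = 2(T(k-1) + 3).
Hence T(k) = 1·2^k - 3.
T(20) = 1·2^{20} - 3 = 1·1048576 - 3 = 1048573.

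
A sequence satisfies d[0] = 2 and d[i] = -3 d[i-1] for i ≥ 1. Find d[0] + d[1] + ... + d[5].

-364

d[1] = -3·2 = -6
d[2] = -3·(-6) = 18
d[3] = -3·18 = -54
d[4] = -3·(-54) = 162
d[5] = -3·162 = -486
Sum = 2 + (-6) + 18 + (-54) + 162 + (-486) = -364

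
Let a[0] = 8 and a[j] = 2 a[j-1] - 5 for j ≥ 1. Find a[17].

393221

The fixed point is -5/(1 - 2) = 5, so a[j] - 5 = 2(a[j-1] - 5).
Hence a[j] = 3·2^j + 5.
a[17] = 3·2^{17} + 5 = 3·131072 + 5 = 393221.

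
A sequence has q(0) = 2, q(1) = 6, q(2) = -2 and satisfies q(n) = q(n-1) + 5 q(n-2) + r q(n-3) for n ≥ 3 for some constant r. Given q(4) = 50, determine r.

4

q(3) = 28 + 2r
q(4) = 18 + 8r
So 18 + 8r = 50, giving r = 4.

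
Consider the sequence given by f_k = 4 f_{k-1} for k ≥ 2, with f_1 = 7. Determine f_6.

7168

f_2 = 4*7 = 28
f_3 = 4*28 = 112
f_4 = 4*112 = 448
f_5 = 4*448 = 1792
f_6 = 4*1792 = 7168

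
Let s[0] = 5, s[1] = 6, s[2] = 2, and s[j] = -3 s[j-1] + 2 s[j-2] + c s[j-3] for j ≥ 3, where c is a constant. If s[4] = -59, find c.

s[3] = 6 + 5c
s[4] = -14 - 9c
So -14 - 9c = -59, giving c = 5.

5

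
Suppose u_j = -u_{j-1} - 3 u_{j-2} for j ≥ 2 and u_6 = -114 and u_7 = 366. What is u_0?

6

Rearranging, u_{j-2} = (u_j + u_{j-1}) / -3.
u_5 = (366 + (-114)) / -3 = 252/-3 = -84
u_4 = (-114 + (-84)) / -3 = -198/-3 = 66
u_3 = (-84 + 66) / -3 = -18/-3 = 6
u_2 = (66 + 6) / -3 = 72/-3 = -24
u_1 = (6 + (-24)) / -3 = -18/-3 = 6
u_0 = (-24 + 6) / -3 = -18/-3 = 6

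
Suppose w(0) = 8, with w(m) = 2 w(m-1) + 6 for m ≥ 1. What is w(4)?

218

w(1) = 2·8 + 6 = 22
w(2) = 2·22 + 6 = 50
w(3) = 2·50 + 6 = 106
w(4) = 2·106 + 6 = 218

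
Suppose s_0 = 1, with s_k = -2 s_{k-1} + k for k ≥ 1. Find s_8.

s_1 = -2*1 + 1 = -1
s_2 = -2*(-1) + 2 = 4
s_3 = -2*4 + 3 = -5
s_4 = -2*(-5) + 4 = 14
s_5 = -2*14 + 5 = -23
s_6 = -2*(-23) + 6 = 52
s_7 = -2*52 + 7 = -97
s_8 = -2*(-97) + 8 = 202

202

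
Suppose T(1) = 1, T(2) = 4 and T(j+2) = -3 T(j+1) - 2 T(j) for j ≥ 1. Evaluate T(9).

-1274

T(3) = -3(4) - 2(1) = -14
T(4) = -3(-14) - 2(4) = 34
T(5) = -3(34) - 2(-14) = -74
T(6) = -3(-74) - 2(34) = 154
T(7) = -3(154) - 2(-74) = -314
T(8) = -3(-314) - 2(154) = 634
T(9) = -3(634) - 2(-314) = -1274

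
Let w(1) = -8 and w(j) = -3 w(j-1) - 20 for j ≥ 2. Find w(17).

The fixed point is -20/(1 + 3) = -5, so w(j) + 5 = -3(w(j-1) + 5).
Hence w(j) = -3·(-3)^{j-1} - 5.
w(17) = -3·(-3)^{16} - 5 = -3·43046721 - 5 = -129140168.

-129140168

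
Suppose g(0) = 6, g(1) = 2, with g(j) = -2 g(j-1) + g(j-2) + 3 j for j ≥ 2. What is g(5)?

-50

g(2) = -2·2 + 6 + 6 = 8
g(3) = -2·8 + 2 + 9 = -5
g(4) = -2·(-5) + 8 + 12 = 30
g(5) = -2·30 + (-5) + 15 = -50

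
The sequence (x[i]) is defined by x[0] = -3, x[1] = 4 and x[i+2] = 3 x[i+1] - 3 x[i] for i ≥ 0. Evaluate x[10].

x[2] = 3·4 - 3·(-3) = 21
x[3] = 3·21 - 3·4 = 51
x[4] = 3·51 - 3·21 = 90
x[5] = 3·90 - 3·51 = 117
x[6] = 3·117 - 3·90 = 81
x[7] = 3·81 - 3·117 = -108
x[8] = 3·(-108) - 3·81 = -567
x[9] = 3·(-567) - 3·(-108) = -1377
x[10] = 3·(-1377) - 3·(-567) = -2430

-2430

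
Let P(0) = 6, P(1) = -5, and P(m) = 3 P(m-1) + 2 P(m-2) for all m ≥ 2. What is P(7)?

P(2) = 3*(-5) + 2*6 = -3
P(3) = 3*(-3) + 2*(-5) = -19
P(4) = 3*(-19) + 2*(-3) = -63
P(5) = 3*(-63) + 2*(-19) = -227
P(6) = 3*(-227) + 2*(-63) = -807
P(7) = 3*(-807) + 2*(-227) = -2875

-2875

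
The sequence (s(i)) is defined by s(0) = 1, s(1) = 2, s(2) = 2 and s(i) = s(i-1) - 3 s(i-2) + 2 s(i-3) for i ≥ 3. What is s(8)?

-42

s(3) = 2 - 3·2 + 2·1 = -2
s(4) = (-2) - 3·2 + 2·2 = -4
s(5) = (-4) - 3·(-2) + 2·2 = 6
s(6) = 6 - 3·(-4) + 2·(-2) = 14
s(7) = 14 - 3·6 + 2·(-4) = -12
s(8) = (-12) - 3·14 + 2·6 = -42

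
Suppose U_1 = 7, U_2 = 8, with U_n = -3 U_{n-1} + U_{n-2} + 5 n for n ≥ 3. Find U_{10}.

34576

U_3 = -3*8 + 7 + 15 = -2
U_4 = -3*(-2) + 8 + 20 = 34
U_5 = -3*34 + (-2) + 25 = -79
U_6 = -3*(-79) + 34 + 30 = 301
U_7 = -3*301 + (-79) + 35 = -947
U_8 = -3*(-947) + 301 + 40 = 3182
U_9 = -3*3182 + (-947) + 45 = -10448
U_{10} = -3*(-10448) + 3182 + 50 = 34576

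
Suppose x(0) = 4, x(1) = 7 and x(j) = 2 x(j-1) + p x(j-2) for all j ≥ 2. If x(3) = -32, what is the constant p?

-4

x(2) = 14 + 4p
x(3) = 28 + 15p
So 28 + 15p = -32, giving p = -4.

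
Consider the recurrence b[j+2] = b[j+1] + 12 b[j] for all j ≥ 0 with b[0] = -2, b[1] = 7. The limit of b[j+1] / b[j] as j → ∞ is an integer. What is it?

4

The characteristic equation is r^2 - r - 12 = 0, which factors as (r - 4)(r + 3) = 0.
So the roots are 4 and -3. Since |4| > |-3| and the coefficient of 4^j is non-zero, the ratio tends to 4.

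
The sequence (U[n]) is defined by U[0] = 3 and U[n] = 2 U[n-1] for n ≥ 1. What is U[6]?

U[1] = 2*3 = 6
U[2] = 2*6 = 12
U[3] = 2*12 = 24
U[4] = 2*24 = 48
U[5] = 2*48 = 96
U[6] = 2*96 = 192

192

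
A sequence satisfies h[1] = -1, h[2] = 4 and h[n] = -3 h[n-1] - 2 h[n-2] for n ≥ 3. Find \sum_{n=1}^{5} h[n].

h[3] = -3*4 - 2*(-1) = -10
h[4] = -3*(-10) - 2*4 = 22
h[5] = -3*22 - 2*(-10) = -46
Sum = (-1) + 4 + (-10) + 22 + (-46) = -31

-31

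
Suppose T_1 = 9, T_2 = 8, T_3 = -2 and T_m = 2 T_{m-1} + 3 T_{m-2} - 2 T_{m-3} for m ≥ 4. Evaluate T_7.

T_4 = 2*(-2) + 3*8 - 2*9 = 2
T_5 = 2*2 + 3*(-2) - 2*8 = -18
T_6 = 2*(-18) + 3*2 - 2*(-2) = -26
T_7 = 2*(-26) + 3*(-18) - 2*2 = -110

-110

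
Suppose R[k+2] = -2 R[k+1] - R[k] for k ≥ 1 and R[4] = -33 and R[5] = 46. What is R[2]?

Rearranging, R[k-2] = -(R[k] + 2 R[k-1]).
R[3] = -(46 + 2(-33)) = 20
R[2] = -(-33 + 2(20)) = -7

-7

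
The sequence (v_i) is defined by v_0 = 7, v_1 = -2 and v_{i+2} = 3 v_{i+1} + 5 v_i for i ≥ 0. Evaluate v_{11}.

v_2 = 3(-2) + 5(7) = 29
v_3 = 3(29) + 5(-2) = 77
v_4 = 3(77) + 5(29) = 376
v_5 = 3(376) + 5(77) = 1513
v_6 = 3(1513) + 5(376) = 6419
v_7 = 3(6419) + 5(1513) = 26822
v_8 = 3(26822) + 5(6419) = 112561
v_9 = 3(112561) + 5(26822) = 471793
v_{10} = 3(471793) + 5(112561) = 1978184
v_{11} = 3(1978184) + 5(471793) = 8293517

8293517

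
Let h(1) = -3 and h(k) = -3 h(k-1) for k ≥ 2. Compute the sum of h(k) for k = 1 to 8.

h(2) = -3(-3) = 9
h(3) = -3(9) = -27
h(4) = -3(-27) = 81
h(5) = -3(81) = -243
h(6) = -3(-243) = 729
h(7) = -3(729) = -2187
h(8) = -3(-2187) = 6561
Sum = (-3) + 9 + (-27) + 81 + (-243) + 729 + (-2187) + 6561 = 4920

4920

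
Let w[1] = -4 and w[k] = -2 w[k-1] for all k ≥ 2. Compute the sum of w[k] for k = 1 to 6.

w[2] = -2*(-4) = 8
w[3] = -2*8 = -16
w[4] = -2*(-16) = 32
w[5] = -2*32 = -64
w[6] = -2*(-64) = 128
Sum = (-4) + 8 + (-16) + 32 + (-64) + 128 = 84

84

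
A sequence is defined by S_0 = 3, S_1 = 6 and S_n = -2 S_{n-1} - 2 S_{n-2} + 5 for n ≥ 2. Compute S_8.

S_2 = -2(6) - 2(3) + 5 = -13
S_3 = -2(-13) - 2(6) + 5 = 19
S_4 = -2(19) - 2(-13) + 5 = -7
S_5 = -2(-7) - 2(19) + 5 = -19
S_6 = -2(-19) - 2(-7) + 5 = 57
S_7 = -2(57) - 2(-19) + 5 = -71
S_8 = -2(-71) - 2(57) + 5 = 33

33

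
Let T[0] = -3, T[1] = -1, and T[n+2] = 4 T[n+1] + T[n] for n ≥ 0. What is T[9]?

-167761

T[2] = 4*(-1) + (-3) = -7
T[3] = 4*(-7) + (-1) = -29
T[4] = 4*(-29) + (-7) = -123
T[5] = 4*(-123) + (-29) = -521
T[6] = 4*(-521) + (-123) = -2207
T[7] = 4*(-2207) + (-521) = -9349
T[8] = 4*(-9349) + (-2207) = -39603
T[9] = 4*(-39603) + (-9349) = -167761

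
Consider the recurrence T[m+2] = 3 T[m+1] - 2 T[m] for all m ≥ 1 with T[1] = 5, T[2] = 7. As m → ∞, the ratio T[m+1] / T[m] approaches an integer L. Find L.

2

The characteristic equation is r^2 - 3r + 2 = 0, which factors as (r - 2)(r - 1) = 0.
So the roots are 2 and 1. Since |2| > |1| and the coefficient of 2^m is non-zero, the ratio tends to 2.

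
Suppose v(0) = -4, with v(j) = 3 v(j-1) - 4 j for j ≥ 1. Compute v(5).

v(1) = 3(-4) - 4 = -16
v(2) = 3(-16) - 8 = -56
v(3) = 3(-56) - 12 = -180
v(4) = 3(-180) - 16 = -556
v(5) = 3(-556) - 20 = -1688

-1688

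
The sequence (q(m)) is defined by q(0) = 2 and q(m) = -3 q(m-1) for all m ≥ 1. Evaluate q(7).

q(1) = -3*2 = -6
q(2) = -3*(-6) = 18
q(3) = -3*18 = -54
q(4) = -3*(-54) = 162
q(5) = -3*162 = -486
q(6) = -3*(-486) = 1458
q(7) = -3*1458 = -4374

-4374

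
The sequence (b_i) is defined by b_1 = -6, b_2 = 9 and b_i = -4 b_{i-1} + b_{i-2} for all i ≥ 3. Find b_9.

-241494

b_3 = -4·9 + (-6) = -42
b_4 = -4·(-42) + 9 = 177
b_5 = -4·177 + (-42) = -750
b_6 = -4·(-750) + 177 = 3177
b_7 = -4·3177 + (-750) = -13458
b_8 = -4·(-13458) + 3177 = 57009
b_9 = -4·57009 + (-13458) = -241494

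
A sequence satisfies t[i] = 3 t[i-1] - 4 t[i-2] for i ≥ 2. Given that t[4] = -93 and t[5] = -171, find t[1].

Rearranging, t[i-2] = (t[i] - 3 t[i-1]) / -4.
t[3] = (-171 - 3·(-93)) / -4 = 108/-4 = -27
t[2] = (-93 - 3·(-27)) / -4 = -12/-4 = 3
t[1] = (-27 - 3·3) / -4 = -36/-4 = 9

9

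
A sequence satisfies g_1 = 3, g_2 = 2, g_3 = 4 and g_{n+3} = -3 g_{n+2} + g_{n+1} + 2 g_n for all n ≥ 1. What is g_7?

180

g_4 = -3(4) + 2 + 2(3) = -4
g_5 = -3(-4) + 4 + 2(2) = 20
g_6 = -3(20) + (-4) + 2(4) = -56
g_7 = -3(-56) + 20 + 2(-4) = 180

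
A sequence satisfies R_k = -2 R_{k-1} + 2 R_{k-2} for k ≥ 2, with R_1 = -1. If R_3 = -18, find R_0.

3

Let R_0 = y.
R_2 = 2 + 2y
R_3 = -6 - 4y
So -6 - 4y = -18, giving y = 3.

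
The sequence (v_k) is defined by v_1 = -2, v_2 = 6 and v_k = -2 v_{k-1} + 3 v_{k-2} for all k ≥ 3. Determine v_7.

-1458

v_3 = -2·6 + 3·(-2) = -18
v_4 = -2·(-18) + 3·6 = 54
v_5 = -2·54 + 3·(-18) = -162
v_6 = -2·(-162) + 3·54 = 486
v_7 = -2·486 + 3·(-162) = -1458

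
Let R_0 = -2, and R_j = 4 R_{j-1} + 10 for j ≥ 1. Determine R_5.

1362

R_1 = 4·(-2) + 10 = 2
R_2 = 4·2 + 10 = 18
R_3 = 4·18 + 10 = 82
R_4 = 4·82 + 10 = 338
R_5 = 4·338 + 10 = 1362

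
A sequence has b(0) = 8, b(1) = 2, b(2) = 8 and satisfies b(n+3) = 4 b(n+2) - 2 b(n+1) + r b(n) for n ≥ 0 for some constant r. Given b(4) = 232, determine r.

b(3) = 28 + 8r
b(4) = 96 + 34r
So 96 + 34r = 232, giving r = 4.

4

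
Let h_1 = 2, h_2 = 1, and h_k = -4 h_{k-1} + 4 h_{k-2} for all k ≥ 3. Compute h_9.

h_3 = -4(1) + 4(2) = 4
h_4 = -4(4) + 4(1) = -12
h_5 = -4(-12) + 4(4) = 64
h_6 = -4(64) + 4(-12) = -304
h_7 = -4(-304) + 4(64) = 1472
h_8 = -4(1472) + 4(-304) = -7104
h_9 = -4(-7104) + 4(1472) = 34304

34304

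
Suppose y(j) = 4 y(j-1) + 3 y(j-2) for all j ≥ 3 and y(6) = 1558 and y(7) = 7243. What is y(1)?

Rearranging, y(j-2) = (y(j) - 4 y(j-1)) / 3.
y(5) = (7243 - 4·1558) / 3 = 1011/3 = 337
y(4) = (1558 - 4·337) / 3 = 210/3 = 70
y(3) = (337 - 4·70) / 3 = 57/3 = 19
y(2) = (70 - 4·19) / 3 = -6/3 = -2
y(1) = (19 - 4·(-2)) / 3 = 27/3 = 9

9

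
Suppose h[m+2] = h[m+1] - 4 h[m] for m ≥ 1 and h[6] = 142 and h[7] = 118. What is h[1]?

Rearranging, h[m-2] = (h[m] - h[m-1]) / -4.
h[5] = (118 - 142) / -4 = -24/-4 = 6
h[4] = (142 - 6) / -4 = 136/-4 = -34
h[3] = (6 - (-34)) / -4 = 40/-4 = -10
h[2] = (-34 - (-10)) / -4 = -24/-4 = 6
h[1] = (-10 - 6) / -4 = -16/-4 = 4

4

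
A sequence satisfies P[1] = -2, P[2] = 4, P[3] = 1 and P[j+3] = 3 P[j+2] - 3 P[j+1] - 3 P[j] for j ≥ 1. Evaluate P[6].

-66

P[4] = 3*1 - 3*4 - 3*(-2) = -3
P[5] = 3*(-3) - 3*1 - 3*4 = -24
P[6] = 3*(-24) - 3*(-3) - 3*1 = -66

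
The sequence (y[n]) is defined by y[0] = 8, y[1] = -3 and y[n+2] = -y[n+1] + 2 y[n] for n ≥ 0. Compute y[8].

y[2] = -(-3) + 2(8) = 19
y[3] = -19 + 2(-3) = -25
y[4] = -(-25) + 2(19) = 63
y[5] = -63 + 2(-25) = -113
y[6] = -(-113) + 2(63) = 239
y[7] = -239 + 2(-113) = -465
y[8] = -(-465) + 2(239) = 943

943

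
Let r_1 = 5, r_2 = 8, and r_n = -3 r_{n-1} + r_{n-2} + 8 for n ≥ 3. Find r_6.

r_3 = -3·8 + 5 + 8 = -11
r_4 = -3·(-11) + 8 + 8 = 49
r_5 = -3·49 + (-11) + 8 = -150
r_6 = -3·(-150) + 49 + 8 = 507

507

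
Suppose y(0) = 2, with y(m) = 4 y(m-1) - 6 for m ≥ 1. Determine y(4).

y(1) = 4·2 - 6 = 2
y(2) = 4·2 - 6 = 2
y(3) = 4·2 - 6 = 2
y(4) = 4·2 - 6 = 2

2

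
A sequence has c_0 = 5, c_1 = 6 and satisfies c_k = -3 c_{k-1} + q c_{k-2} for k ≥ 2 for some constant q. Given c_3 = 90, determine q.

c_2 = -18 + 5q
c_3 = 54 - 9q
So 54 - 9q = 90, giving q = -4.

-4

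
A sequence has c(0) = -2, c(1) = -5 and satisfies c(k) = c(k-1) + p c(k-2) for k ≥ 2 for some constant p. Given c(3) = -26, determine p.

3

c(2) = -5 - 2p
c(3) = -5 - 7p
So -5 - 7p = -26, giving p = 3.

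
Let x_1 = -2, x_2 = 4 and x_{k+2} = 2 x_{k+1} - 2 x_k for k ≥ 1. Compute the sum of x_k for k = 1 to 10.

x_3 = 2(4) - 2(-2) = 12
x_4 = 2(12) - 2(4) = 16
x_5 = 2(16) - 2(12) = 8
x_6 = 2(8) - 2(16) = -16
x_7 = 2(-16) - 2(8) = -48
x_8 = 2(-48) - 2(-16) = -64
x_9 = 2(-64) - 2(-48) = -32
x_{10} = 2(-32) - 2(-64) = 64
Sum = (-2) + 4 + 12 + 16 + 8 + (-16) + (-48) + (-64) + (-32) + 64 = -58

-58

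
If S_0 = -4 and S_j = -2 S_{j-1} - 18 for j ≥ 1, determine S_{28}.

536870906

The fixed point is -18/(1 + 2) = -6, so S_j + 6 = -2(S_{j-1} + 6).
Hence S_j = 2·(-2)^j - 6.
S_{28} = 2·(-2)^{28} - 6 = 2·268435456 - 6 = 536870906.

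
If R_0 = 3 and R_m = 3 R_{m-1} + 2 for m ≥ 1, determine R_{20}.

13947137603

The fixed point is 2/(1 - 3) = -1, so R_m + 1 = 3(R_{m-1} + 1).
Hence R_m = 4·3^m - 1.
R_{20} = 4·3^{20} - 1 = 4·3486784401 - 1 = 13947137603.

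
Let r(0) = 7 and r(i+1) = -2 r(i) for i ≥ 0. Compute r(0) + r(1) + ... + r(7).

-595

r(1) = -2*7 = -14
r(2) = -2*(-14) = 28
r(3) = -2*28 = -56
r(4) = -2*(-56) = 112
r(5) = -2*112 = -224
r(6) = -2*(-224) = 448
r(7) = -2*448 = -896
Sum = 7 + (-14) + 28 + (-56) + 112 + (-224) + 448 + (-896) = -595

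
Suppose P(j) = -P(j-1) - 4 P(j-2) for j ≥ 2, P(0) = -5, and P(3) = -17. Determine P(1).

Let P(1) = v.
P(2) = 20 - v
P(3) = -20 - 3v
So -20 - 3v = -17, giving v = -1.

-1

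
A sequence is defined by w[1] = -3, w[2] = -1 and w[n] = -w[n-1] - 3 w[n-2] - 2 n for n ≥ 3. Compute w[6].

w[3] = -(-1) - 3(-3) - 6 = 4
w[4] = -4 - 3(-1) - 8 = -9
w[5] = -(-9) - 3(4) - 10 = -13
w[6] = -(-13) - 3(-9) - 12 = 28

28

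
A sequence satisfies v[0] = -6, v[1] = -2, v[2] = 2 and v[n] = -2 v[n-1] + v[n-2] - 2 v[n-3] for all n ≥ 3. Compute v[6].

v[3] = -2*2 + (-2) - 2*(-6) = 6
v[4] = -2*6 + 2 - 2*(-2) = -6
v[5] = -2*(-6) + 6 - 2*2 = 14
v[6] = -2*14 + (-6) - 2*6 = -46

-46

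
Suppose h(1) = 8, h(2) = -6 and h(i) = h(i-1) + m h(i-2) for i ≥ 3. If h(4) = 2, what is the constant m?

h(3) = -6 + 8m
h(4) = -6 + 2m
So -6 + 2m = 2, giving m = 4.

4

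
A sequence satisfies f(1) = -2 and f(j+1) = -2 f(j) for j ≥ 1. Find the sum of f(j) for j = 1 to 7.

f(2) = -2*(-2) = 4
f(3) = -2*4 = -8
f(4) = -2*(-8) = 16
f(5) = -2*16 = -32
f(6) = -2*(-32) = 64
f(7) = -2*64 = -128
Sum = (-2) + 4 + (-8) + 16 + (-32) + 64 + (-128) = -86

-86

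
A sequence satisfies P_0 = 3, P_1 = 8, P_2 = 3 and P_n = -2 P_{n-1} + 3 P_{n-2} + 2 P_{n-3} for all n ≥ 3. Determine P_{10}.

-18389

P_3 = -2(3) + 3(8) + 2(3) = 24
P_4 = -2(24) + 3(3) + 2(8) = -23
P_5 = -2(-23) + 3(24) + 2(3) = 124
P_6 = -2(124) + 3(-23) + 2(24) = -269
P_7 = -2(-269) + 3(124) + 2(-23) = 864
P_8 = -2(864) + 3(-269) + 2(124) = -2287
P_9 = -2(-2287) + 3(864) + 2(-269) = 6628
P_{10} = -2(6628) + 3(-2287) + 2(864) = -18389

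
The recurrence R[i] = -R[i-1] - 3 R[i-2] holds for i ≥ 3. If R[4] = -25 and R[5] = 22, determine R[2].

8

Rearranging, R[i-2] = (R[i] + R[i-1]) / -3.
R[3] = (22 + (-25)) / -3 = -3/-3 = 1
R[2] = (-25 + 1) / -3 = -24/-3 = 8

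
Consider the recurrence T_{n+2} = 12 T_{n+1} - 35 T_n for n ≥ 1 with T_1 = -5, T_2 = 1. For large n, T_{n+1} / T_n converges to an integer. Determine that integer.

7

The characteristic equation is r^2 - 12r + 35 = 0, which factors as (r - 7)(r - 5) = 0.
So the roots are 7 and 5. Since |7| > |5| and the coefficient of 7^n is non-zero, the ratio tends to 7.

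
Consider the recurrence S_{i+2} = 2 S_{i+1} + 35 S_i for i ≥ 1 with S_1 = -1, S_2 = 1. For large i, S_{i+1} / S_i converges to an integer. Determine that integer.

7

The characteristic equation is r^2 - 2r - 35 = 0, which factors as (r - 7)(r + 5) = 0.
So the roots are 7 and -5. Since |7| > |-5| and the coefficient of 7^i is non-zero, the ratio tends to 7.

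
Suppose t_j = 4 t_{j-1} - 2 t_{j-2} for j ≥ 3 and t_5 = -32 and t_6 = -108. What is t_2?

Rearranging, t_{j-2} = (t_j - 4 t_{j-1}) / -2.
t_4 = (-108 - 4(-32)) / -2 = 20/-2 = -10
t_3 = (-32 - 4(-10)) / -2 = 8/-2 = -4
t_2 = (-10 - 4(-4)) / -2 = 6/-2 = -3

-3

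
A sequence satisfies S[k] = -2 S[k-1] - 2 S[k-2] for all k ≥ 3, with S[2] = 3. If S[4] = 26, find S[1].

5

Let S[1] = v.
S[3] = -6 - 2v
S[4] = 6 + 4v
So 6 + 4v = 26, giving v = 5.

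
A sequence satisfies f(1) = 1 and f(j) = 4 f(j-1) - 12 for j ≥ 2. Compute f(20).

The fixed point is -12/(1 - 4) = 4, so f(j) - 4 = 4(f(j-1) - 4).
Hence f(j) = -3·4^{j-1} + 4.
f(20) = -3·4^{19} + 4 = -3·274877906944 + 4 = -824633720828.

-824633720828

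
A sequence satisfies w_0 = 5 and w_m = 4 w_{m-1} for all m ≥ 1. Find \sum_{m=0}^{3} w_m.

w_1 = 4·5 = 20
w_2 = 4·20 = 80
w_3 = 4·80 = 320
Sum = 5 + 20 + 80 + 320 = 425

425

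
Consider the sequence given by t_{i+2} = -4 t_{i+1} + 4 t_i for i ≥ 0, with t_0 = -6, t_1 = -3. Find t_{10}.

-2399232

t_2 = -4(-3) + 4(-6) = -12
t_3 = -4(-12) + 4(-3) = 36
t_4 = -4(36) + 4(-12) = -192
t_5 = -4(-192) + 4(36) = 912
t_6 = -4(912) + 4(-192) = -4416
t_7 = -4(-4416) + 4(912) = 21312
t_8 = -4(21312) + 4(-4416) = -102912
t_9 = -4(-102912) + 4(21312) = 496896
t_{10} = -4(496896) + 4(-102912) = -2399232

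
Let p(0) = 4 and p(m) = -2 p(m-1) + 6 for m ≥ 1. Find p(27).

-268435454

The fixed point is 6/(1 + 2) = 2, so p(m) - 2 = -2(p(m-1) - 2).
Hence p(m) = 2·(-2)^m + 2.
p(27) = 2·(-2)^{27} + 2 = 2·-134217728 + 2 = -268435454.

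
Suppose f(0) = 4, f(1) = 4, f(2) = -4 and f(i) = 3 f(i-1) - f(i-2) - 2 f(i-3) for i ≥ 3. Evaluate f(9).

f(3) = 3·(-4) - 4 - 2·4 = -24
f(4) = 3·(-24) - (-4) - 2·4 = -76
f(5) = 3·(-76) - (-24) - 2·(-4) = -196
f(6) = 3·(-196) - (-76) - 2·(-24) = -464
f(7) = 3·(-464) - (-196) - 2·(-76) = -1044
f(8) = 3·(-1044) - (-464) - 2·(-196) = -2276
f(9) = 3·(-2276) - (-1044) - 2·(-464) = -4856

-4856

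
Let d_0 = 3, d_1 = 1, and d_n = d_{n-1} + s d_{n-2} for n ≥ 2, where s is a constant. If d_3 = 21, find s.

d_2 = 1 + 3s
d_3 = 1 + 4s
So 1 + 4s = 21, giving s = 5.

5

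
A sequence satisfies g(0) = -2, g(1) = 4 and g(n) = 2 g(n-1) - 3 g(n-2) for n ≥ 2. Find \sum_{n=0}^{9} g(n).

g(2) = 2·4 - 3·(-2) = 14
g(3) = 2·14 - 3·4 = 16
g(4) = 2·16 - 3·14 = -10
g(5) = 2·(-10) - 3·16 = -68
g(6) = 2·(-68) - 3·(-10) = -106
g(7) = 2·(-106) - 3·(-68) = -8
g(8) = 2·(-8) - 3·(-106) = 302
g(9) = 2·302 - 3·(-8) = 628
Sum = (-2) + 4 + 14 + 16 + (-10) + (-68) + (-106) + (-8) + 302 + 628 = 770

770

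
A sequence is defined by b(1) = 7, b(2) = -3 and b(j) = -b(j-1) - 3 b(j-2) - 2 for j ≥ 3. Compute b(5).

31

b(3) = -(-3) - 3(7) - 2 = -20
b(4) = -(-20) - 3(-3) - 2 = 27
b(5) = -27 - 3(-20) - 2 = 31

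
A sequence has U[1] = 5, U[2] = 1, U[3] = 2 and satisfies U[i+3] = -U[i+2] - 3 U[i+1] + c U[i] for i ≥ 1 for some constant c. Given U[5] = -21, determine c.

U[4] = -5 + 5c
U[5] = -1 - 4c
So -1 - 4c = -21, giving c = 5.

5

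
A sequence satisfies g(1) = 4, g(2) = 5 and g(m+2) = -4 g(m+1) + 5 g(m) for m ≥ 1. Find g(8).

g(3) = -4(5) + 5(4) = 0
g(4) = -4(0) + 5(5) = 25
g(5) = -4(25) + 5(0) = -100
g(6) = -4(-100) + 5(25) = 525
g(7) = -4(525) + 5(-100) = -2600
g(8) = -4(-2600) + 5(525) = 13025

13025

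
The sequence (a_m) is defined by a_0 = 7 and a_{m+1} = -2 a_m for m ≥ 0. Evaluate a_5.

-224

a_1 = -2·7 = -14
a_2 = -2·(-14) = 28
a_3 = -2·28 = -56
a_4 = -2·(-56) = 112
a_5 = -2·112 = -224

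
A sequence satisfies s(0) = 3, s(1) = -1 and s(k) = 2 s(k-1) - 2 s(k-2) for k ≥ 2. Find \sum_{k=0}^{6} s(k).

s(2) = 2·(-1) - 2·3 = -8
s(3) = 2·(-8) - 2·(-1) = -14
s(4) = 2·(-14) - 2·(-8) = -12
s(5) = 2·(-12) - 2·(-14) = 4
s(6) = 2·4 - 2·(-12) = 32
Sum = 3 + (-1) + (-8) + (-14) + (-12) + 4 + 32 = 4

4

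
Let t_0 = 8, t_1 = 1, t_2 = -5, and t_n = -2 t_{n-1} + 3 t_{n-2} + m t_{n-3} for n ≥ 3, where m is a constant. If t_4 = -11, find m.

t_3 = 13 + 8m
t_4 = -41 - 15m
So -41 - 15m = -11, giving m = -2.

-2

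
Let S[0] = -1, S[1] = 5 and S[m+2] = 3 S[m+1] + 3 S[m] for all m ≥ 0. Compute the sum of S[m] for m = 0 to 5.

S[2] = 3*5 + 3*(-1) = 12
S[3] = 3*12 + 3*5 = 51
S[4] = 3*51 + 3*12 = 189
S[5] = 3*189 + 3*51 = 720
Sum = (-1) + 5 + 12 + 51 + 189 + 720 = 976

976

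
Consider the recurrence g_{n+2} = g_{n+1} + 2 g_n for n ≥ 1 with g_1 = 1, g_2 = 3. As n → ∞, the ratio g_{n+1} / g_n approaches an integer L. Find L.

2

The characteristic equation is r^2 - r - 2 = 0, which factors as (r - 2)(r + 1) = 0.
So the roots are 2 and -1. Since |2| > |-1| and the coefficient of 2^n is non-zero, the ratio tends to 2.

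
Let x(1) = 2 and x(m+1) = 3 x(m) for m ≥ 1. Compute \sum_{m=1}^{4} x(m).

80

x(2) = 3·2 = 6
x(3) = 3·6 = 18
x(4) = 3·18 = 54
Sum = 2 + 6 + 18 + 54 = 80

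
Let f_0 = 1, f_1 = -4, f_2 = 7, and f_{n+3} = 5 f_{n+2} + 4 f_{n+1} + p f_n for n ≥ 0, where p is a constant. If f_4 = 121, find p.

f_3 = 19 + p
f_4 = 123 + p
So 123 + p = 121, giving p = -2.

-2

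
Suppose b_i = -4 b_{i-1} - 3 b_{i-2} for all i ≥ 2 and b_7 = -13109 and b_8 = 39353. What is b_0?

-7

Rearranging, b_{i-2} = (b_i + 4 b_{i-1}) / -3.
b_6 = (39353 + 4(-13109)) / -3 = -13083/-3 = 4361
b_5 = (-13109 + 4(4361)) / -3 = 4335/-3 = -1445
b_4 = (4361 + 4(-1445)) / -3 = -1419/-3 = 473
b_3 = (-1445 + 4(473)) / -3 = 447/-3 = -149
b_2 = (473 + 4(-149)) / -3 = -123/-3 = 41
b_1 = (-149 + 4(41)) / -3 = 15/-3 = -5
b_0 = (41 + 4(-5)) / -3 = 21/-3 = -7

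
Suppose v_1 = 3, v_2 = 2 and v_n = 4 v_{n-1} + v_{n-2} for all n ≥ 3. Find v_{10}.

265970

v_3 = 4*2 + 3 = 11
v_4 = 4*11 + 2 = 46
v_5 = 4*46 + 11 = 195
v_6 = 4*195 + 46 = 826
v_7 = 4*826 + 195 = 3499
v_8 = 4*3499 + 826 = 14822
v_9 = 4*14822 + 3499 = 62787
v_{10} = 4*62787 + 14822 = 265970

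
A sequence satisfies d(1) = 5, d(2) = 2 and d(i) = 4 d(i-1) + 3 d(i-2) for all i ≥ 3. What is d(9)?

d(3) = 4*2 + 3*5 = 23
d(4) = 4*23 + 3*2 = 98
d(5) = 4*98 + 3*23 = 461
d(6) = 4*461 + 3*98 = 2138
d(7) = 4*2138 + 3*461 = 9935
d(8) = 4*9935 + 3*2138 = 46154
d(9) = 4*46154 + 3*9935 = 214421

214421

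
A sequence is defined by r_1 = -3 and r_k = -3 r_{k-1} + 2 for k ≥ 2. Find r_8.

r_2 = -3*(-3) + 2 = 11
r_3 = -3*11 + 2 = -31
r_4 = -3*(-31) + 2 = 95
r_5 = -3*95 + 2 = -283
r_6 = -3*(-283) + 2 = 851
r_7 = -3*851 + 2 = -2551
r_8 = -3*(-2551) + 2 = 7655

7655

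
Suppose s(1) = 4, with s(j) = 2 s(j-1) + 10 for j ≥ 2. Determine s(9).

3574

s(2) = 2(4) + 10 = 18
s(3) = 2(18) + 10 = 46
s(4) = 2(46) + 10 = 102
s(5) = 2(102) + 10 = 214
s(6) = 2(214) + 10 = 438
s(7) = 2(438) + 10 = 886
s(8) = 2(886) + 10 = 1782
s(9) = 2(1782) + 10 = 3574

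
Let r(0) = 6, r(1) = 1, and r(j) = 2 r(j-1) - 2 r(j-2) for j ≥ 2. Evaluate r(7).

88

r(2) = 2(1) - 2(6) = -10
r(3) = 2(-10) - 2(1) = -22
r(4) = 2(-22) - 2(-10) = -24
r(5) = 2(-24) - 2(-22) = -4
r(6) = 2(-4) - 2(-24) = 40
r(7) = 2(40) - 2(-4) = 88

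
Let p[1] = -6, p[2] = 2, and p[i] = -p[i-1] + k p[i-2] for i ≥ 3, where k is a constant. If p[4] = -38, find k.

-5

p[3] = -2 - 6k
p[4] = 2 + 8k
So 2 + 8k = -38, giving k = -5.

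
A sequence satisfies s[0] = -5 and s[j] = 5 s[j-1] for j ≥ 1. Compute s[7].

s[1] = 5*(-5) = -25
s[2] = 5*(-25) = -125
s[3] = 5*(-125) = -625
s[4] = 5*(-625) = -3125
s[5] = 5*(-3125) = -15625
s[6] = 5*(-15625) = -78125
s[7] = 5*(-78125) = -390625

-390625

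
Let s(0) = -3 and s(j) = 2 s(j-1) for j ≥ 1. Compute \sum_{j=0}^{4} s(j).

-93

s(1) = 2(-3) = -6
s(2) = 2(-6) = -12
s(3) = 2(-12) = -24
s(4) = 2(-24) = -48
Sum = (-3) + (-6) + (-12) + (-24) + (-48) = -93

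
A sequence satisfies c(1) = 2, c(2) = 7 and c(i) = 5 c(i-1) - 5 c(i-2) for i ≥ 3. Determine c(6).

1175

c(3) = 5*7 - 5*2 = 25
c(4) = 5*25 - 5*7 = 90
c(5) = 5*90 - 5*25 = 325
c(6) = 5*325 - 5*90 = 1175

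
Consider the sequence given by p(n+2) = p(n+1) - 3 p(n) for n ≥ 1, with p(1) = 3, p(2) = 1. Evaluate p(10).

241

p(3) = 1 - 3*3 = -8
p(4) = (-8) - 3*1 = -11
p(5) = (-11) - 3*(-8) = 13
p(6) = 13 - 3*(-11) = 46
p(7) = 46 - 3*13 = 7
p(8) = 7 - 3*46 = -131
p(9) = (-131) - 3*7 = -152
p(10) = (-152) - 3*(-131) = 241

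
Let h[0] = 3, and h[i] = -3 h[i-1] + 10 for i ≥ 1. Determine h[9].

h[1] = -3*3 + 10 = 1
h[2] = -3*1 + 10 = 7
h[3] = -3*7 + 10 = -11
h[4] = -3*(-11) + 10 = 43
h[5] = -3*43 + 10 = -119
h[6] = -3*(-119) + 10 = 367
h[7] = -3*367 + 10 = -1091
h[8] = -3*(-1091) + 10 = 3283
h[9] = -3*3283 + 10 = -9839

-9839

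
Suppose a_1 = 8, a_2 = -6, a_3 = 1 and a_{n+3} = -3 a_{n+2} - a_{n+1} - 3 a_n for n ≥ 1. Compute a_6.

-222

a_4 = -3*1 - (-6) - 3*8 = -21
a_5 = -3*(-21) - 1 - 3*(-6) = 80
a_6 = -3*80 - (-21) - 3*1 = -222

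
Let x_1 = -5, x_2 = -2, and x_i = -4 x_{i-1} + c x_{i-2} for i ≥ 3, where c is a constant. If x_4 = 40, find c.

x_3 = 8 - 5c
x_4 = -32 + 18c
So -32 + 18c = 40, giving c = 4.

4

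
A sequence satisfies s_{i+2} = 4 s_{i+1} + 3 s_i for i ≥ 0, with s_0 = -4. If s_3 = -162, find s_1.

-6

Let s_1 = w.
s_2 = -12 + 4w
s_3 = -48 + 19w
So -48 + 19w = -162, giving w = -6.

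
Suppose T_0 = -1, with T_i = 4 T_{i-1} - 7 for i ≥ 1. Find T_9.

T_1 = 4·(-1) - 7 = -11
T_2 = 4·(-11) - 7 = -51
T_3 = 4·(-51) - 7 = -211
T_4 = 4·(-211) - 7 = -851
T_5 = 4·(-851) - 7 = -3411
T_6 = 4·(-3411) - 7 = -13651
T_7 = 4·(-13651) - 7 = -54611
T_8 = 4·(-54611) - 7 = -218451
T_9 = 4·(-218451) - 7 = -873811

-873811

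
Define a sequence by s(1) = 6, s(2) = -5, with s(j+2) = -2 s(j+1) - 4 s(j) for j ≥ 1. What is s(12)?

-7168

s(3) = -2*(-5) - 4*6 = -14
s(4) = -2*(-14) - 4*(-5) = 48
s(5) = -2*48 - 4*(-14) = -40
s(6) = -2*(-40) - 4*48 = -112
s(7) = -2*(-112) - 4*(-40) = 384
s(8) = -2*384 - 4*(-112) = -320
s(9) = -2*(-320) - 4*384 = -896
s(10) = -2*(-896) - 4*(-320) = 3072
s(11) = -2*3072 - 4*(-896) = -2560
s(12) = -2*(-2560) - 4*3072 = -7168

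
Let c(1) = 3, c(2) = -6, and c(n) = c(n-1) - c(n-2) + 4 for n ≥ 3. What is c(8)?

c(3) = (-6) - 3 + 4 = -5
c(4) = (-5) - (-6) + 4 = 5
c(5) = 5 - (-5) + 4 = 14
c(6) = 14 - 5 + 4 = 13
c(7) = 13 - 14 + 4 = 3
c(8) = 3 - 13 + 4 = -6

-6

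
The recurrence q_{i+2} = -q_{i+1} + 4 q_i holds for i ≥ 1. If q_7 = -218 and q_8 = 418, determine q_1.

-3

Rearranging, q_{i-2} = (q_i + q_{i-1}) / 4.
q_6 = (418 + (-218)) / 4 = 200/4 = 50
q_5 = (-218 + 50) / 4 = -168/4 = -42
q_4 = (50 + (-42)) / 4 = 8/4 = 2
q_3 = (-42 + 2) / 4 = -40/4 = -10
q_2 = (2 + (-10)) / 4 = -8/4 = -2
q_1 = (-10 + (-2)) / 4 = -12/4 = -3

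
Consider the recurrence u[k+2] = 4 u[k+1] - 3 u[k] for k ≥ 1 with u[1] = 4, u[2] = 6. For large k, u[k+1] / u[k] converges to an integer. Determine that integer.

The characteristic equation is r^2 - 4r + 3 = 0, which factors as (r - 3)(r - 1) = 0.
So the roots are 3 and 1. Since |3| > |1| and the coefficient of 3^k is non-zero, the ratio tends to 3.

3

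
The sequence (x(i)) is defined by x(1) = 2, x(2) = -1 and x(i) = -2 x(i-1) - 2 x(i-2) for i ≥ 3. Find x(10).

x(3) = -2*(-1) - 2*2 = -2
x(4) = -2*(-2) - 2*(-1) = 6
x(5) = -2*6 - 2*(-2) = -8
x(6) = -2*(-8) - 2*6 = 4
x(7) = -2*4 - 2*(-8) = 8
x(8) = -2*8 - 2*4 = -24
x(9) = -2*(-24) - 2*8 = 32
x(10) = -2*32 - 2*(-24) = -16

-16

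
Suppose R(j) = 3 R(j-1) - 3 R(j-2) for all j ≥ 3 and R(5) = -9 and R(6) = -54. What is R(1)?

Rearranging, R(j-2) = (R(j) - 3 R(j-1)) / -3.
R(4) = (-54 - 3(-9)) / -3 = -27/-3 = 9
R(3) = (-9 - 3(9)) / -3 = -36/-3 = 12
R(2) = (9 - 3(12)) / -3 = -27/-3 = 9
R(1) = (12 - 3(9)) / -3 = -15/-3 = 5

5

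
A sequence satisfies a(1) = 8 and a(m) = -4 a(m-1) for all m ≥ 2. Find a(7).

32768

a(2) = -4*8 = -32
a(3) = -4*(-32) = 128
a(4) = -4*128 = -512
a(5) = -4*(-512) = 2048
a(6) = -4*2048 = -8192
a(7) = -4*(-8192) = 32768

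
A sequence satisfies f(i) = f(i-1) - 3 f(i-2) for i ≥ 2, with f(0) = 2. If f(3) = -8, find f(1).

Let f(1) = z.
f(2) = -6 + z
f(3) = -6 - 2z
So -6 - 2z = -8, giving z = 1.

1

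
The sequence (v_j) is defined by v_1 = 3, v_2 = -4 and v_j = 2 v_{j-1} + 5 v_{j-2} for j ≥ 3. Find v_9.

v_3 = 2(-4) + 5(3) = 7
v_4 = 2(7) + 5(-4) = -6
v_5 = 2(-6) + 5(7) = 23
v_6 = 2(23) + 5(-6) = 16
v_7 = 2(16) + 5(23) = 147
v_8 = 2(147) + 5(16) = 374
v_9 = 2(374) + 5(147) = 1483

1483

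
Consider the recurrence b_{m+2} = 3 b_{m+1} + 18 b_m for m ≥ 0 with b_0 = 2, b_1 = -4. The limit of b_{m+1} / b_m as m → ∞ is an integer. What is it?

The characteristic equation is r^2 - 3r - 18 = 0, which factors as (r - 6)(r + 3) = 0.
So the roots are 6 and -3. Since |6| > |-3| and the coefficient of 6^m is non-zero, the ratio tends to 6.

6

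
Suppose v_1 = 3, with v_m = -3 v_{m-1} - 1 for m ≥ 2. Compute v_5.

v_2 = -3(3) - 1 = -10
v_3 = -3(-10) - 1 = 29
v_4 = -3(29) - 1 = -88
v_5 = -3(-88) - 1 = 263

263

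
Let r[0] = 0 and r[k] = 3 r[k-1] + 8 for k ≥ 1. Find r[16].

172186880

The fixed point is 8/(1 - 3) = -4, so r[k] + 4 = 3(r[k-1] + 4).
Hence r[k] = 4·3^k - 4.
r[16] = 4·3^{16} - 4 = 4·43046721 - 4 = 172186880.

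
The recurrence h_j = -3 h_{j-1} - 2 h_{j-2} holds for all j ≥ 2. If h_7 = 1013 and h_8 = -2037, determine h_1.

5

Rearranging, h_{j-2} = (h_j + 3 h_{j-1}) / -2.
h_6 = (-2037 + 3(1013)) / -2 = 1002/-2 = -501
h_5 = (1013 + 3(-501)) / -2 = -490/-2 = 245
h_4 = (-501 + 3(245)) / -2 = 234/-2 = -117
h_3 = (245 + 3(-117)) / -2 = -106/-2 = 53
h_2 = (-117 + 3(53)) / -2 = 42/-2 = -21
h_1 = (53 + 3(-21)) / -2 = -10/-2 = 5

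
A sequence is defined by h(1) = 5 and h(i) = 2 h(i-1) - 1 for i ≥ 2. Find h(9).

h(2) = 2(5) - 1 = 9
h(3) = 2(9) - 1 = 17
h(4) = 2(17) - 1 = 33
h(5) = 2(33) - 1 = 65
h(6) = 2(65) - 1 = 129
h(7) = 2(129) - 1 = 257
h(8) = 2(257) - 1 = 513
h(9) = 2(513) - 1 = 1025

1025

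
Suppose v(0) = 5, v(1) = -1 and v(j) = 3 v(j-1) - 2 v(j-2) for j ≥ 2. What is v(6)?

v(2) = 3*(-1) - 2*5 = -13
v(3) = 3*(-13) - 2*(-1) = -37
v(4) = 3*(-37) - 2*(-13) = -85
v(5) = 3*(-85) - 2*(-37) = -181
v(6) = 3*(-181) - 2*(-85) = -373

-373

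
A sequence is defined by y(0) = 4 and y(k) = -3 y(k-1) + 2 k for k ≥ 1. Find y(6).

y(1) = -3(4) + 2 = -10
y(2) = -3(-10) + 4 = 34
y(3) = -3(34) + 6 = -96
y(4) = -3(-96) + 8 = 296
y(5) = -3(296) + 10 = -878
y(6) = -3(-878) + 12 = 2646

2646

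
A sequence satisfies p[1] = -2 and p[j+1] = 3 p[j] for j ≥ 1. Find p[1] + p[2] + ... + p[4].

-80

p[2] = 3*(-2) = -6
p[3] = 3*(-6) = -18
p[4] = 3*(-18) = -54
Sum = (-2) + (-6) + (-18) + (-54) = -80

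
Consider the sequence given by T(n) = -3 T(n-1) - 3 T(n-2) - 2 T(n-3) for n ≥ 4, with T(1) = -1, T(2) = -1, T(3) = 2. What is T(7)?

T(4) = -3·2 - 3·(-1) - 2·(-1) = -1
T(5) = -3·(-1) - 3·2 - 2·(-1) = -1
T(6) = -3·(-1) - 3·(-1) - 2·2 = 2
T(7) = -3·2 - 3·(-1) - 2·(-1) = -1

-1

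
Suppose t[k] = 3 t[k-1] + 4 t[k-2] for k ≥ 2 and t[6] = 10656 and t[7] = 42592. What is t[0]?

Rearranging, t[k-2] = (t[k] - 3 t[k-1]) / 4.
t[5] = (42592 - 3(10656)) / 4 = 10624/4 = 2656
t[4] = (10656 - 3(2656)) / 4 = 2688/4 = 672
t[3] = (2656 - 3(672)) / 4 = 640/4 = 160
t[2] = (672 - 3(160)) / 4 = 192/4 = 48
t[1] = (160 - 3(48)) / 4 = 16/4 = 4
t[0] = (48 - 3(4)) / 4 = 36/4 = 9

9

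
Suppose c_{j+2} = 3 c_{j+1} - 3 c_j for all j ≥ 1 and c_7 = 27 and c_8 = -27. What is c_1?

-1

Rearranging, c_{j-2} = (c_j - 3 c_{j-1}) / -3.
c_6 = (-27 - 3·27) / -3 = -108/-3 = 36
c_5 = (27 - 3·36) / -3 = -81/-3 = 27
c_4 = (36 - 3·27) / -3 = -45/-3 = 15
c_3 = (27 - 3·15) / -3 = -18/-3 = 6
c_2 = (15 - 3·6) / -3 = -3/-3 = 1
c_1 = (6 - 3·1) / -3 = 3/-3 = -1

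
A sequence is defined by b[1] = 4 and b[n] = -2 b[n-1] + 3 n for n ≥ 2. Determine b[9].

b[2] = -2·4 + 6 = -2
b[3] = -2·(-2) + 9 = 13
b[4] = -2·13 + 12 = -14
b[5] = -2·(-14) + 15 = 43
b[6] = -2·43 + 18 = -68
b[7] = -2·(-68) + 21 = 157
b[8] = -2·157 + 24 = -290
b[9] = -2·(-290) + 27 = 607

607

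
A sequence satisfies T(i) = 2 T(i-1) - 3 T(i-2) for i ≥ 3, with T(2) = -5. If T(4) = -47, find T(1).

7

Let T(1) = y.
T(3) = -10 - 3y
T(4) = -5 - 6y
So -5 - 6y = -47, giving y = 7.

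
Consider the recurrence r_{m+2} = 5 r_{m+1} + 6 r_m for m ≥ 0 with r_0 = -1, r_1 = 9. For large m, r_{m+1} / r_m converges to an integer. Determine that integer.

6

The characteristic equation is r^2 - 5r - 6 = 0, which factors as (r - 6)(r + 1) = 0.
So the roots are 6 and -1. Since |6| > |-1| and the coefficient of 6^m is non-zero, the ratio tends to 6.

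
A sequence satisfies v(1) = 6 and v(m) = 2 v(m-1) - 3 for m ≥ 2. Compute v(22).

6291459

The fixed point is -3/(1 - 2) = 3, so v(m) - 3 = 2(v(m-1) - 3).
Hence v(m) = 3·2^{m-1} + 3.
v(22) = 3·2^{21} + 3 = 3·2097152 + 3 = 6291459.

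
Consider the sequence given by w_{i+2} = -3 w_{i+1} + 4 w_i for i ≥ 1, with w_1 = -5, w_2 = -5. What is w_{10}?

-5

w_3 = -3(-5) + 4(-5) = -5
w_4 = -3(-5) + 4(-5) = -5
w_5 = -3(-5) + 4(-5) = -5
w_6 = -3(-5) + 4(-5) = -5
w_7 = -3(-5) + 4(-5) = -5
w_8 = -3(-5) + 4(-5) = -5
w_9 = -3(-5) + 4(-5) = -5
w_{10} = -3(-5) + 4(-5) = -5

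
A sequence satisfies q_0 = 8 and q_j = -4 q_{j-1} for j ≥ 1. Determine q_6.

32768

q_1 = -4·8 = -32
q_2 = -4·(-32) = 128
q_3 = -4·128 = -512
q_4 = -4·(-512) = 2048
q_5 = -4·2048 = -8192
q_6 = -4·(-8192) = 32768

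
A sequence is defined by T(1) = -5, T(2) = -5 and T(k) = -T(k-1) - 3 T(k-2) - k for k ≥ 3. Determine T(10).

T(3) = -(-5) - 3*(-5) - 3 = 17
T(4) = -17 - 3*(-5) - 4 = -6
T(5) = -(-6) - 3*17 - 5 = -50
T(6) = -(-50) - 3*(-6) - 6 = 62
T(7) = -62 - 3*(-50) - 7 = 81
T(8) = -81 - 3*62 - 8 = -275
T(9) = -(-275) - 3*81 - 9 = 23
T(10) = -23 - 3*(-275) - 10 = 792

792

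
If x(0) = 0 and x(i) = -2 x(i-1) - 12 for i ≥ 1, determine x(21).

-8388612

The fixed point is -12/(1 + 2) = -4, so x(i) + 4 = -2(x(i-1) + 4).
Hence x(i) = 4·(-2)^i - 4.
x(21) = 4·(-2)^{21} - 4 = 4·-2097152 - 4 = -8388612.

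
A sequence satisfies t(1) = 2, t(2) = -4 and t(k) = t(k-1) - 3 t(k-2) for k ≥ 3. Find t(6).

26

t(3) = (-4) - 3*2 = -10
t(4) = (-10) - 3*(-4) = 2
t(5) = 2 - 3*(-10) = 32
t(6) = 32 - 3*2 = 26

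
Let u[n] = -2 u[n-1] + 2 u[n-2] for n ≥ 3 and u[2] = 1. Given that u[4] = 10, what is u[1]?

Let u[1] = y.
u[3] = -2 + 2y
u[4] = 6 - 4y
So 6 - 4y = 10, giving y = -1.

-1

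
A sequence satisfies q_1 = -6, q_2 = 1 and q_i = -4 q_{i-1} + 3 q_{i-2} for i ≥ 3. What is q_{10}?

928657

q_3 = -4(1) + 3(-6) = -22
q_4 = -4(-22) + 3(1) = 91
q_5 = -4(91) + 3(-22) = -430
q_6 = -4(-430) + 3(91) = 1993
q_7 = -4(1993) + 3(-430) = -9262
q_8 = -4(-9262) + 3(1993) = 43027
q_9 = -4(43027) + 3(-9262) = -199894
q_{10} = -4(-199894) + 3(43027) = 928657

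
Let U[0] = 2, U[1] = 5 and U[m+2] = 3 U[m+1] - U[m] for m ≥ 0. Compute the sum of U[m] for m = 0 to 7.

2583

U[2] = 3·5 - 2 = 13
U[3] = 3·13 - 5 = 34
U[4] = 3·34 - 13 = 89
U[5] = 3·89 - 34 = 233
U[6] = 3·233 - 89 = 610
U[7] = 3·610 - 233 = 1597
Sum = 2 + 5 + 13 + 34 + 89 + 233 + 610 + 1597 = 2583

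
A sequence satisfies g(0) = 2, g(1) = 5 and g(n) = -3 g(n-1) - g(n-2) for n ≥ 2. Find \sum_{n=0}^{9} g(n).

g(2) = -3·5 - 2 = -17
g(3) = -3·(-17) - 5 = 46
g(4) = -3·46 - (-17) = -121
g(5) = -3·(-121) - 46 = 317
g(6) = -3·317 - (-121) = -830
g(7) = -3·(-830) - 317 = 2173
g(8) = -3·2173 - (-830) = -5689
g(9) = -3·(-5689) - 2173 = 14894
Sum = 2 + 5 + (-17) + 46 + (-121) + 317 + (-830) + 2173 + (-5689) + 14894 = 10780

10780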